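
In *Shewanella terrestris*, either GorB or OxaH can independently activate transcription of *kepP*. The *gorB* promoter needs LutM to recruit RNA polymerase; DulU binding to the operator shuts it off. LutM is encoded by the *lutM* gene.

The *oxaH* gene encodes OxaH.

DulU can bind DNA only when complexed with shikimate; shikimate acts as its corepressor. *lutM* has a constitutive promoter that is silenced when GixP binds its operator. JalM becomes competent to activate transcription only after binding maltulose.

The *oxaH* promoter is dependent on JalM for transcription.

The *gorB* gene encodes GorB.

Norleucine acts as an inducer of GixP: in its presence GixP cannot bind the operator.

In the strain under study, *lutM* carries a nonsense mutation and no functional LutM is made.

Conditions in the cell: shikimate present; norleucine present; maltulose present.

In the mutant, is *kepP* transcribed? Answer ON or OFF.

ON

LutM is non-functional in this strain, so it has no effect.
Shikimate is present, so DulU is active.
With repressor DulU bound, *gorB* is not transcribed.
So GorB is not produced.
Maltulose is present, so JalM is active.
No repressor is bound and JalM is active, so *oxaH* is transcribed.
So OxaH is produced and active.
Activator OxaH is present, so *kepP* is transcribed.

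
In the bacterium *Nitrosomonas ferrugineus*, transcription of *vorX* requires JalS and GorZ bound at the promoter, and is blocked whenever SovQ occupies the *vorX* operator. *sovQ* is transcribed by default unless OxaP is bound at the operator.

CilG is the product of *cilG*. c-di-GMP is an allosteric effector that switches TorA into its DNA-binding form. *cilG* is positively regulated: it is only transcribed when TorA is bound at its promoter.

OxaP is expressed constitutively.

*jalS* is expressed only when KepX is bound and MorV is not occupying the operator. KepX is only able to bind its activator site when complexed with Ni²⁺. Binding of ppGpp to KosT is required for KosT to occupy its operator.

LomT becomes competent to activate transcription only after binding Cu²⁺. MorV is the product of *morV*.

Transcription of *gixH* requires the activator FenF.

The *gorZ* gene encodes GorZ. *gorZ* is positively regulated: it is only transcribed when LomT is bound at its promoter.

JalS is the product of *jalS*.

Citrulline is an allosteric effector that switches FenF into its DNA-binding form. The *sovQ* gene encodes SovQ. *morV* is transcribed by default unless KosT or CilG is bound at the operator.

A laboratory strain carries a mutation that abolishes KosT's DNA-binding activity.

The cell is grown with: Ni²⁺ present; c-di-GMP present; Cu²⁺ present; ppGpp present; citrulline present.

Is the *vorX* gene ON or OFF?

ON

OxaP is produced constitutively and is active.
With repressor OxaP bound, *sovQ* is not transcribed.
So SovQ is not produced.
KosT is non-functional in this strain, so it has no effect.
c-di-GMP is present, so TorA is active.
No repressor is bound and TorA is active, so *cilG* is transcribed.
So CilG is produced and active.
With repressor CilG bound, *morV* is not transcribed.
So MorV is not produced.
Ni²⁺ is present, so KepX is active.
No repressor is bound and KepX is active, so *jalS* is transcribed.
So JalS is produced and active.
Cu²⁺ is present, so LomT is active.
No repressor is bound and LomT is active, so *gorZ* is transcribed.
So GorZ is produced and active.
No repressor is bound and JalS and GorZ are active, so *vorX* is transcribed.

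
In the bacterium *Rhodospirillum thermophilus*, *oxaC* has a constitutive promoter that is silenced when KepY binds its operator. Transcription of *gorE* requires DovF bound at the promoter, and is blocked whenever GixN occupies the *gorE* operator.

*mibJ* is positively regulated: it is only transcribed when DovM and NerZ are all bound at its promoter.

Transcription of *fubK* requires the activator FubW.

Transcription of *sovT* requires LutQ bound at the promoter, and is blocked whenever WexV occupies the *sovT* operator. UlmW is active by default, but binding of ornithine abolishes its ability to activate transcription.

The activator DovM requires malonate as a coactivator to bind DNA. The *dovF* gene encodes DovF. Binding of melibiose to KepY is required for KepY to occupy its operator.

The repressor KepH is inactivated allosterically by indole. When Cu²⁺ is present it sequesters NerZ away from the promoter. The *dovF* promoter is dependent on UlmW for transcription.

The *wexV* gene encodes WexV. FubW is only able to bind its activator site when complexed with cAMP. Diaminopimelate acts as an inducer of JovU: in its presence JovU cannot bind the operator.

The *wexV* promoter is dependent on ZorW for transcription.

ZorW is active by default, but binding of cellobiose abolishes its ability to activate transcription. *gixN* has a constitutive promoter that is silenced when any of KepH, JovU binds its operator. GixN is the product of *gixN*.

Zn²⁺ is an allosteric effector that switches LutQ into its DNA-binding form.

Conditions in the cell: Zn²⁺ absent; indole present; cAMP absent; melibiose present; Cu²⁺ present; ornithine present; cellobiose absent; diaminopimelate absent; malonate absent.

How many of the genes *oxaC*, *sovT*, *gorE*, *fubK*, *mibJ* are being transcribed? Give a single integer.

Melibiose is present, so KepY is active.
With repressor KepY bound, *oxaC* is not transcribed.
→ *oxaC* is OFF.
Zn²⁺ is absent, so LutQ is inactive.
Cellobiose is absent, so ZorW is active.
No repressor is bound and ZorW is active, so *wexV* is transcribed.
So WexV is produced and active.
With repressor WexV bound, *sovT* is not transcribed.
→ *sovT* is OFF.
Indole is present, so KepH is inactive.
Diaminopimelate is absent, so JovU is active.
With repressor JovU bound, *gixN* is not transcribed.
So GixN is not produced.
Ornithine is present, so UlmW is inactive.
Required activator UlmW is absent, so *dovF* is not transcribed.
So DovF is not produced.
Required activator DovF is absent, so *gorE* is not transcribed.
→ *gorE* is OFF.
cAMP is absent, so FubW is inactive.
Required activator FubW is absent, so *fubK* is not transcribed.
→ *fubK* is OFF.
Malonate is absent, so DovM is inactive.
Cu²⁺ is present, so NerZ is inactive.
Required activator DovM is absent, so *mibJ* is not transcribed.
→ *mibJ* is OFF.
0 of the 5 genes are transcribed.

0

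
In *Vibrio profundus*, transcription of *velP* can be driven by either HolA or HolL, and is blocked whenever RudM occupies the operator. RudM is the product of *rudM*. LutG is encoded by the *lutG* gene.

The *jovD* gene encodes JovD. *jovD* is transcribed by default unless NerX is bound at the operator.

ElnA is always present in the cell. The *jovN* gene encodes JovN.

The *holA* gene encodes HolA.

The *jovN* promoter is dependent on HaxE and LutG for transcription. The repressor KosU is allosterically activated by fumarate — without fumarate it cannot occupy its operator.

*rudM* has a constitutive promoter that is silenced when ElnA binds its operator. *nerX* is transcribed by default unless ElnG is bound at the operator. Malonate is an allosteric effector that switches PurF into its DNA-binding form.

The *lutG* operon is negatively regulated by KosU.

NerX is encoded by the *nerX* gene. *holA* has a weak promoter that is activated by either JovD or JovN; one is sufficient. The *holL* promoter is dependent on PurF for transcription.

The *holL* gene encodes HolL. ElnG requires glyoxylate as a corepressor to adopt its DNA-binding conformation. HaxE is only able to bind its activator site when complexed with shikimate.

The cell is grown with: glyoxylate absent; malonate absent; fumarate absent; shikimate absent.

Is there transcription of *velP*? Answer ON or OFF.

OFF

ElnA is produced constitutively and is active.
With repressor ElnA bound, *rudM* is not transcribed.
So RudM is not produced.
Glyoxylate is absent, so ElnG is inactive.
With no repressor bound, *nerX* is transcribed.
So NerX is produced and active.
With repressor NerX bound, *jovD* is not transcribed.
So JovD is not produced.
Shikimate is absent, so HaxE is inactive.
Fumarate is absent, so KosU is inactive.
With no repressor bound, *lutG* is transcribed.
So LutG is produced and active.
Required activator HaxE is absent, so *jovN* is not transcribed.
So JovN is not produced.
No activator is available at the *holA* promoter, so *holA* is not transcribed.
So HolA is not produced.
Malonate is absent, so PurF is inactive.
Required activator PurF is absent, so *holL* is not transcribed.
So HolL is not produced.
No activator is available at the *velP* promoter, so *velP* is not transcribed.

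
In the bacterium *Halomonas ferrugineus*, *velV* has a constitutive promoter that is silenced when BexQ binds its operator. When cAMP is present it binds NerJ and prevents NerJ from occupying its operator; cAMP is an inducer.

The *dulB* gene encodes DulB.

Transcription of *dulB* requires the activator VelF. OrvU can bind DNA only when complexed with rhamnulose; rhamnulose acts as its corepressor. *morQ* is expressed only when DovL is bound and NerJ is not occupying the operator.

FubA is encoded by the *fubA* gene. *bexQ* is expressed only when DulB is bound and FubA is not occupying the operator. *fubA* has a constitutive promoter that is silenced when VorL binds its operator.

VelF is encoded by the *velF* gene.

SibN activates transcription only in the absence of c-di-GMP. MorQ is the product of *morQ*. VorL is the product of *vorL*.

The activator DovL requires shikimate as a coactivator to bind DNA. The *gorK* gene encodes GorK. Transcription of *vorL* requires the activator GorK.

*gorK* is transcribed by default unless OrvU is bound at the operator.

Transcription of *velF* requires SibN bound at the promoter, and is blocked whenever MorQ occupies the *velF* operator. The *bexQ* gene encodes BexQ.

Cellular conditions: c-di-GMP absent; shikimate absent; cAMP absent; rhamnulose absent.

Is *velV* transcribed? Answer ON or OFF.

cAMP is absent, so NerJ is active.
Shikimate is absent, so DovL is inactive.
With repressor NerJ bound, *morQ* is not transcribed.
So MorQ is not produced.
c-di-GMP is absent, so SibN is active.
No repressor is bound and SibN is active, so *velF* is transcribed.
So VelF is produced and active.
No repressor is bound and VelF is active, so *dulB* is transcribed.
So DulB is produced and active.
Rhamnulose is absent, so OrvU is inactive.
With no repressor bound, *gorK* is transcribed.
So GorK is produced and active.
No repressor is bound and GorK is active, so *vorL* is transcribed.
So VorL is produced and active.
With repressor VorL bound, *fubA* is not transcribed.
So FubA is not produced.
No repressor is bound and DulB is active, so *bexQ* is transcribed.
So BexQ is produced and active.
With repressor BexQ bound, *velV* is not transcribed.

OFF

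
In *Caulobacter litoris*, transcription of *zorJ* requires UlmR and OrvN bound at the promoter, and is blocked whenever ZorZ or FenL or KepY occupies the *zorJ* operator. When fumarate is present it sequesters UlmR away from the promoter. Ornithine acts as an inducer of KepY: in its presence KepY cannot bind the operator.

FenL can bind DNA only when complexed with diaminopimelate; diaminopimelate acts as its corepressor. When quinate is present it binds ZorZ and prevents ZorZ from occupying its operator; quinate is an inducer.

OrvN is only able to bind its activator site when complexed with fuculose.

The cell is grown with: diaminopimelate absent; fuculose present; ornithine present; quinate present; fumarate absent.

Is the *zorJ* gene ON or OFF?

Quinate is present, so ZorZ is inactive.
Diaminopimelate is absent, so FenL is inactive.
Fumarate is absent, so UlmR is active.
Ornithine is present, so KepY is inactive.
Fuculose is present, so OrvN is active.
No repressor is bound and UlmR and OrvN are active, so *zorJ* is transcribed.

ON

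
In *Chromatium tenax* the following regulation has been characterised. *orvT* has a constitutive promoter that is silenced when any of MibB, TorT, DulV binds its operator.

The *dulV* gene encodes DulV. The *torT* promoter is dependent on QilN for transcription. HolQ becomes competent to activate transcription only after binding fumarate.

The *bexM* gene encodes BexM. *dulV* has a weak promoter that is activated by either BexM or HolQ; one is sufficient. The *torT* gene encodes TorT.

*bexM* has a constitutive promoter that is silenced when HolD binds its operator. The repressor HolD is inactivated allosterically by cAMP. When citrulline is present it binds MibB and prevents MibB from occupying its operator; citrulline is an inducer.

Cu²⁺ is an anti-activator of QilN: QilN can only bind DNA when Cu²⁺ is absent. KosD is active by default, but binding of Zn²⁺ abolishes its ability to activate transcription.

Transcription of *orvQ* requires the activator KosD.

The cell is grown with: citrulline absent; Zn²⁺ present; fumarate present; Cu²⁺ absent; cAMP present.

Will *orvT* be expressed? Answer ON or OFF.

Citrulline is absent, so MibB is active.
Cu²⁺ is absent, so QilN is active.
No repressor is bound and QilN is active, so *torT* is transcribed.
So TorT is produced and active.
cAMP is present, so HolD is inactive.
With no repressor bound, *bexM* is transcribed.
So BexM is produced and active.
Fumarate is present, so HolQ is active.
Activator BexM is present, so *dulV* is transcribed.
So DulV is produced and active.
With repressor MibB bound, *orvT* is not transcribed.

OFF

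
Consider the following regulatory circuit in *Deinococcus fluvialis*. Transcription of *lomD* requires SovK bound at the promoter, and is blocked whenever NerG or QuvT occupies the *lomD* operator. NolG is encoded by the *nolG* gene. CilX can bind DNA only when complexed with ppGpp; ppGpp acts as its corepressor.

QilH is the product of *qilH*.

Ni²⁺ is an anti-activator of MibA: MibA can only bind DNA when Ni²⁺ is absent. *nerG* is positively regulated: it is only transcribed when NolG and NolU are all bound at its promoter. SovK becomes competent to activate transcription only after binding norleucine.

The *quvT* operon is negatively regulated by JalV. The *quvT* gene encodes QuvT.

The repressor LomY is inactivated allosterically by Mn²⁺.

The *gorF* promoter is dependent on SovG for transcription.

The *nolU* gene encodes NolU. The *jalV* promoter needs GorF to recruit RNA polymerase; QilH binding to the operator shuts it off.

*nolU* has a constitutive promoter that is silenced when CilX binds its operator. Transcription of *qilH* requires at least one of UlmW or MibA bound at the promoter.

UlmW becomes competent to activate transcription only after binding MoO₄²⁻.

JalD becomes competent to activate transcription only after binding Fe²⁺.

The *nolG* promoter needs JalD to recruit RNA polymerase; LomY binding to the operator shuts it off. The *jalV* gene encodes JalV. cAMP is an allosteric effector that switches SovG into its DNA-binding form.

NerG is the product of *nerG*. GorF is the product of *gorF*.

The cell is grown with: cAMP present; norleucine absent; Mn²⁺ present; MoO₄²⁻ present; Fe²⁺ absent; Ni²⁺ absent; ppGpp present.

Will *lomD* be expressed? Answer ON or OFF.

Fe²⁺ is absent, so JalD is inactive.
Mn²⁺ is present, so LomY is inactive.
Required activator JalD is absent, so *nolG* is not transcribed.
So NolG is not produced.
ppGpp is present, so CilX is active.
With repressor CilX bound, *nolU* is not transcribed.
So NolU is not produced.
Required activator NolG is absent, so *nerG* is not transcribed.
So NerG is not produced.
cAMP is present, so SovG is active.
No repressor is bound and SovG is active, so *gorF* is transcribed.
So GorF is produced and active.
MoO₄²⁻ is present, so UlmW is active.
Ni²⁺ is absent, so MibA is active.
Activator UlmW is present, so *qilH* is transcribed.
So QilH is produced and active.
With repressor QilH bound, *jalV* is not transcribed.
So JalV is not produced.
With no repressor bound, *quvT* is transcribed.
So QuvT is produced and active.
Norleucine is absent, so SovK is inactive.
With repressor QuvT bound, *lomD* is not transcribed.

OFF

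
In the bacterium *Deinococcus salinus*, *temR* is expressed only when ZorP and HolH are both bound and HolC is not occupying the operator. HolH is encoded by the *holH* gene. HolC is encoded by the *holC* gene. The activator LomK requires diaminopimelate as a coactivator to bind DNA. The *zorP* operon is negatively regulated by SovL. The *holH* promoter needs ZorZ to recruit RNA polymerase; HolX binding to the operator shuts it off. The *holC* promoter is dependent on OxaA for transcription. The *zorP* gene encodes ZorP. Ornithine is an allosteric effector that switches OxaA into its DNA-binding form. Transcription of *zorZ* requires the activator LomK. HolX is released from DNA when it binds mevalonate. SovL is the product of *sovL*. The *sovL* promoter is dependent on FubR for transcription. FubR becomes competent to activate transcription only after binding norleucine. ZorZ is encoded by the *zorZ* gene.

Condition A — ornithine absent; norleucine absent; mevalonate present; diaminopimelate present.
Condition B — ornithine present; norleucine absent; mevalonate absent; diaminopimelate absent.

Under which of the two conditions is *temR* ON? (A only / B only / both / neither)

A only

Condition A:
Ornithine is absent, so OxaA is inactive.
Required activator OxaA is absent, so *holC* is not transcribed.
So HolC is not produced.
Norleucine is absent, so FubR is inactive.
Required activator FubR is absent, so *sovL* is not transcribed.
So SovL is not produced.
With no repressor bound, *zorP* is transcribed.
So ZorP is produced and active.
Mevalonate is present, so HolX is inactive.
Diaminopimelate is present, so LomK is active.
No repressor is bound and LomK is active, so *zorZ* is transcribed.
So ZorZ is produced and active.
No repressor is bound and ZorZ is active, so *holH* is transcribed.
So HolH is produced and active.
No repressor is bound and ZorP and HolH are active, so *temR* is transcribed.
→ *temR* is ON in A.
Condition B:
Ornithine is present, so OxaA is active.
No repressor is bound and OxaA is active, so *holC* is transcribed.
So HolC is produced and active.
Norleucine is absent, so FubR is inactive.
Required activator FubR is absent, so *sovL* is not transcribed.
So SovL is not produced.
With no repressor bound, *zorP* is transcribed.
So ZorP is produced and active.
Mevalonate is absent, so HolX is active.
Diaminopimelate is absent, so LomK is inactive.
Required activator LomK is absent, so *zorZ* is not transcribed.
So ZorZ is not produced.
With repressor HolX bound, *holH* is not transcribed.
So HolH is not produced.
With repressor HolC bound, *temR* is not transcribed.
→ *temR* is OFF in B.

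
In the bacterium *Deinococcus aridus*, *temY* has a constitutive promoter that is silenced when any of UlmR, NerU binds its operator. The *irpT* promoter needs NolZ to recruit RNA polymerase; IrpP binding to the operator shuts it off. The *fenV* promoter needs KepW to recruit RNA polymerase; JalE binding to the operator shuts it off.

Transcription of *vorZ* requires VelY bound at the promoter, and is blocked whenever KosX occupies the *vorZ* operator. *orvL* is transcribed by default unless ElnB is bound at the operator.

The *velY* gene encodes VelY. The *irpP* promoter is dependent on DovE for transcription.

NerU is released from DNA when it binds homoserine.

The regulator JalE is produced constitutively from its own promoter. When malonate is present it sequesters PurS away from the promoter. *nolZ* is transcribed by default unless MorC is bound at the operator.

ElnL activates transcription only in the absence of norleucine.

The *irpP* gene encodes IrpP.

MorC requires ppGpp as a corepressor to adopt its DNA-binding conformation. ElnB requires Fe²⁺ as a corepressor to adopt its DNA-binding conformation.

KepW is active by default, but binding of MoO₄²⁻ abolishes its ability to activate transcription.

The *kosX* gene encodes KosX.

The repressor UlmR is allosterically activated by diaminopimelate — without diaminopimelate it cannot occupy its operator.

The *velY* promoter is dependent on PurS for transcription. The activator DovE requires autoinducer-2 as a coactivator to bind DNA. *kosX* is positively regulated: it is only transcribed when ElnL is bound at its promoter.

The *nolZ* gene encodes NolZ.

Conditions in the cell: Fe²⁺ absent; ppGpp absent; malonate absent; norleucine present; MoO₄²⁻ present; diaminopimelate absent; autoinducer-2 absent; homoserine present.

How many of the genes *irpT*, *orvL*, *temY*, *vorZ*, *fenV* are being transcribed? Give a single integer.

4

Autoinducer-2 is absent, so DovE is inactive.
Required activator DovE is absent, so *irpP* is not transcribed.
So IrpP is not produced.
ppGpp is absent, so MorC is inactive.
With no repressor bound, *nolZ* is transcribed.
So NolZ is produced and active.
No repressor is bound and NolZ is active, so *irpT* is transcribed.
→ *irpT* is ON.
Fe²⁺ is absent, so ElnB is inactive.
With no repressor bound, *orvL* is transcribed.
→ *orvL* is ON.
Diaminopimelate is absent, so UlmR is inactive.
Homoserine is present, so NerU is inactive.
With no repressor bound, *temY* is transcribed.
→ *temY* is ON.
Malonate is absent, so PurS is active.
No repressor is bound and PurS is active, so *velY* is transcribed.
So VelY is produced and active.
Norleucine is present, so ElnL is inactive.
Required activator ElnL is absent, so *kosX* is not transcribed.
So KosX is not produced.
No repressor is bound and VelY is active, so *vorZ* is transcribed.
→ *vorZ* is ON.
MoO₄²⁻ is present, so KepW is inactive.
JalE is produced constitutively and is active.
With repressor JalE bound, *fenV* is not transcribed.
→ *fenV* is OFF.
4 of the 5 genes are transcribed.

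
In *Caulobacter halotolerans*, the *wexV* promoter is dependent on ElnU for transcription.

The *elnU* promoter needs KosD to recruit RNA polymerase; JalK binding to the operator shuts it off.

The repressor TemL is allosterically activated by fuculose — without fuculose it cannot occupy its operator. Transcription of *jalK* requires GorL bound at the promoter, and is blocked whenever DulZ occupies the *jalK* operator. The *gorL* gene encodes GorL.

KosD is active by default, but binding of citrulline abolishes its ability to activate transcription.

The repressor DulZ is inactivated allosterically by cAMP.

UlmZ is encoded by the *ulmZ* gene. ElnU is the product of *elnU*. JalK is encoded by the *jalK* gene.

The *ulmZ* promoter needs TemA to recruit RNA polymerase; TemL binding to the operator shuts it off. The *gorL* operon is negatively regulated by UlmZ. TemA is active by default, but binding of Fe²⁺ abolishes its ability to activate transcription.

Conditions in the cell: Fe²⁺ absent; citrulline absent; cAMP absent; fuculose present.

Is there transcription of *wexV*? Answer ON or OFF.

ON

Fe²⁺ is absent, so TemA is active.
Fuculose is present, so TemL is active.
With repressor TemL bound, *ulmZ* is not transcribed.
So UlmZ is not produced.
With no repressor bound, *gorL* is transcribed.
So GorL is produced and active.
cAMP is absent, so DulZ is active.
With repressor DulZ bound, *jalK* is not transcribed.
So JalK is not produced.
Citrulline is absent, so KosD is active.
No repressor is bound and KosD is active, so *elnU* is transcribed.
So ElnU is produced and active.
No repressor is bound and ElnU is active, so *wexV* is transcribed.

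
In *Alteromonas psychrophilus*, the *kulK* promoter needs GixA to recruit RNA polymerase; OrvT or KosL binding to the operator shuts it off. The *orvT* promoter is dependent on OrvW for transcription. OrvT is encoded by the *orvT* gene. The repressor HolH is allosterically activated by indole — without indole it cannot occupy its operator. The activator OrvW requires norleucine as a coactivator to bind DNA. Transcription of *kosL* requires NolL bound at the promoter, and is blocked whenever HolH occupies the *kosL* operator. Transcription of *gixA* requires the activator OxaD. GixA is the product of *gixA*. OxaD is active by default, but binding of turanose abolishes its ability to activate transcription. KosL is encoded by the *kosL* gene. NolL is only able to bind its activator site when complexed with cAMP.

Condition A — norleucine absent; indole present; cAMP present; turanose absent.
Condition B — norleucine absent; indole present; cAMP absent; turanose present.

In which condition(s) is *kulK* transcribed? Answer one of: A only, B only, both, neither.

Condition A:
Norleucine is absent, so OrvW is inactive.
Required activator OrvW is absent, so *orvT* is not transcribed.
So OrvT is not produced.
Indole is present, so HolH is active.
cAMP is present, so NolL is active.
With repressor HolH bound, *kosL* is not transcribed.
So KosL is not produced.
Turanose is absent, so OxaD is active.
No repressor is bound and OxaD is active, so *gixA* is transcribed.
So GixA is produced and active.
No repressor is bound and GixA is active, so *kulK* is transcribed.
→ *kulK* is ON in A.
Condition B:
Norleucine is absent, so OrvW is inactive.
Required activator OrvW is absent, so *orvT* is not transcribed.
So OrvT is not produced.
Indole is present, so HolH is active.
cAMP is absent, so NolL is inactive.
With repressor HolH bound, *kosL* is not transcribed.
So KosL is not produced.
Turanose is present, so OxaD is inactive.
Required activator OxaD is absent, so *gixA* is not transcribed.
So GixA is not produced.
Required activator GixA is absent, so *kulK* is not transcribed.
→ *kulK* is OFF in B.

A only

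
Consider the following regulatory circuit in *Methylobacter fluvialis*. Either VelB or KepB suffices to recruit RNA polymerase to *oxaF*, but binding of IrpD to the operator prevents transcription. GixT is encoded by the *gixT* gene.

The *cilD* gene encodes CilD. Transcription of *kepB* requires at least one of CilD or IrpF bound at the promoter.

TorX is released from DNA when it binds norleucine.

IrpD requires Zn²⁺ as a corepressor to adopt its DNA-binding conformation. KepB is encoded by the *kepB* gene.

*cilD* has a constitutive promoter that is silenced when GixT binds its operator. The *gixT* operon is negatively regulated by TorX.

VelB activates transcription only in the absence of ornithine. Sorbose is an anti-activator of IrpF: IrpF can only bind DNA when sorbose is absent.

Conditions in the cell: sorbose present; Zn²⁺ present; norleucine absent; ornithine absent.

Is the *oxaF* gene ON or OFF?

OFF

Zn²⁺ is present, so IrpD is active.
Ornithine is absent, so VelB is active.
Norleucine is absent, so TorX is active.
With repressor TorX bound, *gixT* is not transcribed.
So GixT is not produced.
With no repressor bound, *cilD* is transcribed.
So CilD is produced and active.
Sorbose is present, so IrpF is inactive.
Activator CilD is present, so *kepB* is transcribed.
So KepB is produced and active.
With repressor IrpD bound, *oxaF* is not transcribed.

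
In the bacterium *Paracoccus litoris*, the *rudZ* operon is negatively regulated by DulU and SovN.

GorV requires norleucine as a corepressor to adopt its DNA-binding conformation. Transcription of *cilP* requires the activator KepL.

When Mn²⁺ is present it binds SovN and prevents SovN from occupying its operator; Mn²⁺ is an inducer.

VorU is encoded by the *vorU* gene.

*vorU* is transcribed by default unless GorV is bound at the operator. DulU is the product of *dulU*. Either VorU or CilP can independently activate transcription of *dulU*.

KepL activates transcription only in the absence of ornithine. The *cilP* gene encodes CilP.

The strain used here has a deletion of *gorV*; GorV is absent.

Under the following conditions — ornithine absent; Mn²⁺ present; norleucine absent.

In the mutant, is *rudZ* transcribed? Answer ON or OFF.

GorV is non-functional in this strain, so it has no effect.
With no repressor bound, *vorU* is transcribed.
So VorU is produced and active.
Ornithine is absent, so KepL is active.
No repressor is bound and KepL is active, so *cilP* is transcribed.
So CilP is produced and active.
Activator VorU is present, so *dulU* is transcribed.
So DulU is produced and active.
Mn²⁺ is present, so SovN is inactive.
With repressor DulU bound, *rudZ* is not transcribed.

OFF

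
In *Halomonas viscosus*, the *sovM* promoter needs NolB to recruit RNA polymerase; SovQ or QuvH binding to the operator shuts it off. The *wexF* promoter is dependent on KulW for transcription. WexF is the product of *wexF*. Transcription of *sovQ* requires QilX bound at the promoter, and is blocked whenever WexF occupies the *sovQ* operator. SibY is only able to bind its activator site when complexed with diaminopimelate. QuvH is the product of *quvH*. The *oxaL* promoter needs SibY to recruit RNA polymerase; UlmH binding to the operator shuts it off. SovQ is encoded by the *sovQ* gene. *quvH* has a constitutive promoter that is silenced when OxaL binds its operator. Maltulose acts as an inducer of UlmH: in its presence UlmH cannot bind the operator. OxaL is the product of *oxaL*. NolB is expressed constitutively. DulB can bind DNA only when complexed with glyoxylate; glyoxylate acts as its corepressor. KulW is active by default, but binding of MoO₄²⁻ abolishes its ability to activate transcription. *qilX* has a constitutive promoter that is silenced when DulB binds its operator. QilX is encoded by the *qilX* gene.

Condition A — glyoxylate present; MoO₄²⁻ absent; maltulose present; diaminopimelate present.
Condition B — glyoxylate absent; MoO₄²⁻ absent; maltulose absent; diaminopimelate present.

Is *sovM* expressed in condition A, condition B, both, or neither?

Condition A:
Glyoxylate is present, so DulB is active.
With repressor DulB bound, *qilX* is not transcribed.
So QilX is not produced.
MoO₄²⁻ is absent, so KulW is active.
No repressor is bound and KulW is active, so *wexF* is transcribed.
So WexF is produced and active.
With repressor WexF bound, *sovQ* is not transcribed.
So SovQ is not produced.
Maltulose is present, so UlmH is inactive.
Diaminopimelate is present, so SibY is active.
No repressor is bound and SibY is active, so *oxaL* is transcribed.
So OxaL is produced and active.
With repressor OxaL bound, *quvH* is not transcribed.
So QuvH is not produced.
NolB is produced constitutively and is active.
No repressor is bound and NolB is active, so *sovM* is transcribed.
→ *sovM* is ON in A.
Condition B:
Glyoxylate is absent, so DulB is inactive.
With no repressor bound, *qilX* is transcribed.
So QilX is produced and active.
MoO₄²⁻ is absent, so KulW is active.
No repressor is bound and KulW is active, so *wexF* is transcribed.
So WexF is produced and active.
With repressor WexF bound, *sovQ* is not transcribed.
So SovQ is not produced.
Maltulose is absent, so UlmH is active.
Diaminopimelate is present, so SibY is active.
With repressor UlmH bound, *oxaL* is not transcribed.
So OxaL is not produced.
With no repressor bound, *quvH* is transcribed.
So QuvH is produced and active.
NolB is produced constitutively and is active.
With repressor QuvH bound, *sovM* is not transcribed.
→ *sovM* is OFF in B.

A only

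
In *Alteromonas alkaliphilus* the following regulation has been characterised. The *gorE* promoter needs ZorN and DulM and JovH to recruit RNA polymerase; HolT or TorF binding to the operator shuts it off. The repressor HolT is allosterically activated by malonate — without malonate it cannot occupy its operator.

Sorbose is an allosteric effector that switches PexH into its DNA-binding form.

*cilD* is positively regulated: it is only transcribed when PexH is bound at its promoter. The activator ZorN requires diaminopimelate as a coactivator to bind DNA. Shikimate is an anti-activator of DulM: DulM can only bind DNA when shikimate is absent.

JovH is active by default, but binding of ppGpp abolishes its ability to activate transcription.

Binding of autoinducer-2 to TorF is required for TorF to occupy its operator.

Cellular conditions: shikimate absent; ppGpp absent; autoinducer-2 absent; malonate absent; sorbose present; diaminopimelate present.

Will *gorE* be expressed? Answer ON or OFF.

ON

Diaminopimelate is present, so ZorN is active.
Malonate is absent, so HolT is inactive.
Shikimate is absent, so DulM is active.
ppGpp is absent, so JovH is active.
Autoinducer-2 is absent, so TorF is inactive.
No repressor is bound and ZorN and DulM and JovH are active, so *gorE* is transcribed.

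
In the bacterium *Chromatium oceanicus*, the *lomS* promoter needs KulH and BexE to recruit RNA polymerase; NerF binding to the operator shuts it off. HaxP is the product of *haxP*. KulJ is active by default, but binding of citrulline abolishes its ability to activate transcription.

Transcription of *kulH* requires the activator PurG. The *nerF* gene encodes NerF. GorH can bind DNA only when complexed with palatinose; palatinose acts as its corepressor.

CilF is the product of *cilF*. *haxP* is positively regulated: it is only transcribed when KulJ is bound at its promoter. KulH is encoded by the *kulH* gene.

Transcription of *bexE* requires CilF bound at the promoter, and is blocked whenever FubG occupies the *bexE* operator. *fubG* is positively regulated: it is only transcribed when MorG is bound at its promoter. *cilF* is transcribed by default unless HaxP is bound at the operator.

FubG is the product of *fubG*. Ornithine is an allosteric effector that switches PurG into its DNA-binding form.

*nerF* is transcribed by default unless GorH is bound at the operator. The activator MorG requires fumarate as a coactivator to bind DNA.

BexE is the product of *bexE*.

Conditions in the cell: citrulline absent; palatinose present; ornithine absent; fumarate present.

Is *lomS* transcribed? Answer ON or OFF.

Ornithine is absent, so PurG is inactive.
Required activator PurG is absent, so *kulH* is not transcribed.
So KulH is not produced.
Fumarate is present, so MorG is active.
No repressor is bound and MorG is active, so *fubG* is transcribed.
So FubG is produced and active.
Citrulline is absent, so KulJ is active.
No repressor is bound and KulJ is active, so *haxP* is transcribed.
So HaxP is produced and active.
With repressor HaxP bound, *cilF* is not transcribed.
So CilF is not produced.
With repressor FubG bound, *bexE* is not transcribed.
So BexE is not produced.
Palatinose is present, so GorH is active.
With repressor GorH bound, *nerF* is not transcribed.
So NerF is not produced.
Required activator KulH is absent, so *lomS* is not transcribed.

OFF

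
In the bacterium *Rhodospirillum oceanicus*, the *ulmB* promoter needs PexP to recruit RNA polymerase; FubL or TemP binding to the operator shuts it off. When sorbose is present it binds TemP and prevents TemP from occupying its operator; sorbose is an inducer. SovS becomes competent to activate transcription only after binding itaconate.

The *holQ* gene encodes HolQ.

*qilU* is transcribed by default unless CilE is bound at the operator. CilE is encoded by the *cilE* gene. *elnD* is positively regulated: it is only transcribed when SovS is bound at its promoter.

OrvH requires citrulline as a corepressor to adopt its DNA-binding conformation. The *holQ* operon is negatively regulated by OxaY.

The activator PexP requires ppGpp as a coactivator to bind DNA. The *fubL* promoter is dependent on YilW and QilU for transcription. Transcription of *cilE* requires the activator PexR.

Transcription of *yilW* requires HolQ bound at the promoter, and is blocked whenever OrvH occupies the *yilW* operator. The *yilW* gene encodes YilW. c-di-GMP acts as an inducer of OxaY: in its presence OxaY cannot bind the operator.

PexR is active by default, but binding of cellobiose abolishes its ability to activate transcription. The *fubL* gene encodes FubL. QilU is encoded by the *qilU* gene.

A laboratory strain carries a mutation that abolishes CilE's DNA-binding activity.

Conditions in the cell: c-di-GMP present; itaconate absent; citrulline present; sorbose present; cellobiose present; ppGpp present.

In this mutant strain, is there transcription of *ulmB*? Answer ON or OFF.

ppGpp is present, so PexP is active.
c-di-GMP is present, so OxaY is inactive.
With no repressor bound, *holQ* is transcribed.
So HolQ is produced and active.
Citrulline is present, so OrvH is active.
With repressor OrvH bound, *yilW* is not transcribed.
So YilW is not produced.
CilE is non-functional in this strain, so it has no effect.
With no repressor bound, *qilU* is transcribed.
So QilU is produced and active.
Required activator YilW is absent, so *fubL* is not transcribed.
So FubL is not produced.
Sorbose is present, so TemP is inactive.
No repressor is bound and PexP is active, so *ulmB* is transcribed.

ON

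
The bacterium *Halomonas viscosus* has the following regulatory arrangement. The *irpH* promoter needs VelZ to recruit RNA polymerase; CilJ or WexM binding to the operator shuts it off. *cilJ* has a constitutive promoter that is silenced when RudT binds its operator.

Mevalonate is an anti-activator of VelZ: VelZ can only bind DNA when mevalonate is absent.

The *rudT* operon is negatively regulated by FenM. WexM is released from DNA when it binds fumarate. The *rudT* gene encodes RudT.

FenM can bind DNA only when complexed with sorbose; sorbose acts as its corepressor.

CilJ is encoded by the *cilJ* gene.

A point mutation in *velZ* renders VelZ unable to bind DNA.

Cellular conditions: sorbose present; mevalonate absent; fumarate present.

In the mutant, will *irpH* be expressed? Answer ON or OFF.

OFF

VelZ is non-functional in this strain, so it has no effect.
Sorbose is present, so FenM is active.
With repressor FenM bound, *rudT* is not transcribed.
So RudT is not produced.
With no repressor bound, *cilJ* is transcribed.
So CilJ is produced and active.
Fumarate is present, so WexM is inactive.
With repressor CilJ bound, *irpH* is not transcribed.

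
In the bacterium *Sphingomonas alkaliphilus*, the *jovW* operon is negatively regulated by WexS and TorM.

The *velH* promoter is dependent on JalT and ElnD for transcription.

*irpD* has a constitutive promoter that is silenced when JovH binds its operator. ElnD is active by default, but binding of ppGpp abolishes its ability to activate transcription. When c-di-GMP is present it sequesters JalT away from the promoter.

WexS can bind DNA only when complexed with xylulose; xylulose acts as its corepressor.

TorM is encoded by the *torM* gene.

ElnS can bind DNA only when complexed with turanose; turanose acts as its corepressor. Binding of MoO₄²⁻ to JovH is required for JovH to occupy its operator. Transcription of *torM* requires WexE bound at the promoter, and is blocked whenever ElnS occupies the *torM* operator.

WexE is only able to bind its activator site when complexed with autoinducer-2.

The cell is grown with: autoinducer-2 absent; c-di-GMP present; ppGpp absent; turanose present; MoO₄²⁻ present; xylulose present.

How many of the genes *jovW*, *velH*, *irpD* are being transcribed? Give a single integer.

Xylulose is present, so WexS is active.
Turanose is present, so ElnS is active.
Autoinducer-2 is absent, so WexE is inactive.
With repressor ElnS bound, *torM* is not transcribed.
So TorM is not produced.
With repressor WexS bound, *jovW* is not transcribed.
→ *jovW* is OFF.
c-di-GMP is present, so JalT is inactive.
ppGpp is absent, so ElnD is active.
Required activator JalT is absent, so *velH* is not transcribed.
→ *velH* is OFF.
MoO₄²⁻ is present, so JovH is active.
With repressor JovH bound, *irpD* is not transcribed.
→ *irpD* is OFF.
0 of the 3 genes are transcribed.

0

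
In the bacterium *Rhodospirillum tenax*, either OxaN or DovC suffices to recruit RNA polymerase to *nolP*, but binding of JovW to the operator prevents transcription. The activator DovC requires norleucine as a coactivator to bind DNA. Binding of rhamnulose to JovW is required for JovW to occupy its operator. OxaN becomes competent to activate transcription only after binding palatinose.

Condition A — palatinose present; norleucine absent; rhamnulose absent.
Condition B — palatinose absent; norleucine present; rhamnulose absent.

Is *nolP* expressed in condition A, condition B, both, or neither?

both

Condition A:
Palatinose is present, so OxaN is active.
Norleucine is absent, so DovC is inactive.
Rhamnulose is absent, so JovW is inactive.
Activator OxaN is present, so *nolP* is transcribed.
→ *nolP* is ON in A.
Condition B:
Palatinose is absent, so OxaN is inactive.
Norleucine is present, so DovC is active.
Rhamnulose is absent, so JovW is inactive.
Activator DovC is present, so *nolP* is transcribed.
→ *nolP* is ON in B.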